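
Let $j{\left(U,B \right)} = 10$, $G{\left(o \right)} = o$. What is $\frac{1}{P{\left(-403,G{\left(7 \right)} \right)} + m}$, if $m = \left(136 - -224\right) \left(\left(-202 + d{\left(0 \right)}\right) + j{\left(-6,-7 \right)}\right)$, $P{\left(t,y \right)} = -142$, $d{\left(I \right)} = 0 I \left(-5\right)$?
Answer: $- \frac{1}{69262} \approx -1.4438 \cdot 10^{-5}$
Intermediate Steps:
$d{\left(I \right)} = 0$ ($d{\left(I \right)} = 0 \left(-5\right) = 0$)
$m = -69120$ ($m = \left(136 - -224\right) \left(\left(-202 + 0\right) + 10\right) = \left(136 + 224\right) \left(-202 + 10\right) = 360 \left(-192\right) = -69120$)
$\frac{1}{P{\left(-403,G{\left(7 \right)} \right)} + m} = \frac{1}{-142 - 69120} = \frac{1}{-69262} = - \frac{1}{69262}$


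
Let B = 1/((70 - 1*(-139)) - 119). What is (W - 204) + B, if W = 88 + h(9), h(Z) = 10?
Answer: -9539/90 ≈ -105.99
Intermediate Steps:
B = 1/90 (B = 1/((70 + 139) - 119) = 1/(209 - 119) = 1/90 ≈ 0.011111)
W = 98 (W = 88 + 10 = 98)
(W - 204) + B = (98 - 204) + 1/90 = -106 + 1/90 = -9539/90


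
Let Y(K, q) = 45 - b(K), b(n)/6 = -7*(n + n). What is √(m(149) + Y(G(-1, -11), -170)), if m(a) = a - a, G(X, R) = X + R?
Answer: 3*I*√107 ≈ 31.032*I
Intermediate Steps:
G(X, R) = R + X
b(n) = -84*n (b(n) = 6*(-7*(n + n)) = 6*(-14*n) = -84*n)
m(a) = 0
Y(K, q) = 45 + 84*K (Y(K, q) = 45 - (-84)*K = 45 + 84*K)
√(m(149) + Y(G(-1, -11), -170)) = √(0 + (45 + 84*(-11 - 1))) = √(0 + (45 + 84*(-12))) = √(0 + (45 - 1008)) = √(0 - 963) = √(-963) = 3*I*√107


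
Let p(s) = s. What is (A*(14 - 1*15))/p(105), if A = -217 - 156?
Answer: 373/105 ≈ 3.5524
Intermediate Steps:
A = -373
(A*(14 - 1*15))/p(105) = -373*(14 - 1*15)/105 = -373*(14 - 15)*(1/105) = -373*(-1)*(1/105) = 373*(1/105) = 373/105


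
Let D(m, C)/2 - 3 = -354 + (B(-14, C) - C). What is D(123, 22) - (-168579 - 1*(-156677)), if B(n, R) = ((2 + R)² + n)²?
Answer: 642844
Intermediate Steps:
B(n, R) = (n + (2 + R)²)²
D(m, C) = -702 - 2*C + 2*(-14 + (2 + C)²)² (D(m, C) = 6 + 2*(-354 + ((-14 + (2 + C)²)² - C)) = 6 + 2*(-354 + (-14 + (2 + C)²)² - C) = 6 + (-708 - 2*C + 2*(-14 + (2 + C)²)²) = -702 - 2*C + 2*(-14 + (2 + C)²)²)
D(123, 22) - (-168579 - 1*(-156677)) = (-702 - 2*22 + 2*(-14 + (2 + 22)²)²) - (-168579 - 1*(-156677)) = (-702 - 44 + 2*(-14 + 24²)²) - (-168579 + 156677) = (-702 - 44 + 2*(-14 + 576)²) - 1*(-11902) = (-702 - 44 + 2*562²) + 11902 = (-702 - 44 + 2*315844) + 11902 = (-702 - 44 + 631688) + 11902 = 630942 + 11902 = 642844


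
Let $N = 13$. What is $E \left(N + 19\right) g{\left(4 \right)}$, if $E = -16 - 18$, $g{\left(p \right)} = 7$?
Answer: $-7616$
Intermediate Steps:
$E = -34$
$E \left(N + 19\right) g{\left(4 \right)} = - 34 \left(13 + 19\right) 7 = \left(-34\right) 32 \cdot 7 = \left(-1088\right) 7 = -7616$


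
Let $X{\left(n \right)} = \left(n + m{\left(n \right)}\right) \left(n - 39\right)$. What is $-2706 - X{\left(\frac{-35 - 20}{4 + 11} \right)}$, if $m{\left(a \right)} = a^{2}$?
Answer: $- \frac{61798}{27} \approx -2288.8$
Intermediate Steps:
$X{\left(n \right)} = \left(-39 + n\right) \left(n + n^{2}\right)$ ($X{\left(n \right)} = \left(n + n^{2}\right) \left(n - 39\right) = \left(n + n^{2}\right) \left(-39 + n\right) = \left(-39 + n\right) \left(n + n^{2}\right)$)
$-2706 - X{\left(\frac{-35 - 20}{4 + 11} \right)} = -2706 - \frac{-35 - 20}{4 + 11} \left(-39 + \left(\frac{-35 - 20}{4 + 11}\right)^{2} - 38 \frac{-35 - 20}{4 + 11}\right) = -2706 - - \frac{55}{15} \left(-39 + \left(- \frac{55}{15}\right)^{2} - 38 \left(- \frac{55}{15}\right)\right) = -2706 - \left(-55\right) \frac{1}{15} \left(-39 + \left(\left(-55\right) \frac{1}{15}\right)^{2} - 38 \left(\left(-55\right) \frac{1}{15}\right)\right) = -2706 - - \frac{11 \left(-39 + \left(- \frac{11}{3}\right)^{2} - - \frac{418}{3}\right)}{3} = -2706 - - \frac{11 \left(-39 + \frac{121}{9} + \frac{418}{3}\right)}{3} = -2706 - \left(- \frac{11}{3}\right) \frac{1024}{9} = -2706 - - \frac{11264}{27} = -2706 + \frac{11264}{27} = - \frac{61798}{27}$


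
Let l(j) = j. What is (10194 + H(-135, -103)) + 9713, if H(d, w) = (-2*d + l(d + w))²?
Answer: 20931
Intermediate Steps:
H(d, w) = (w - d)² (H(d, w) = (-2*d + (d + w))² = (w - d)²)
(10194 + H(-135, -103)) + 9713 = (10194 + (-135 - 1*(-103))²) + 9713 = (10194 + (-135 + 103)²) + 9713 = (10194 + (-32)²) + 9713 = (10194 + 1024) + 9713 = 11218 + 9713 = 20931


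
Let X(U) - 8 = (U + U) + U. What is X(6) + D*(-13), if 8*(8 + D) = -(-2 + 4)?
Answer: 533/4 ≈ 133.25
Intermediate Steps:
X(U) = 8 + 3*U (X(U) = 8 + ((U + U) + U) = 8 + (2*U + U) = 8 + 3*U)
D = -33/4 (D = -8 + (-(-2 + 4))/8 = -8 + (-1*2)/8 = -8 + (⅛)*(-2) = -8 - ¼ = -33/4 ≈ -8.2500)
X(6) + D*(-13) = (8 + 3*6) - 33/4*(-13) = (8 + 18) + 429/4 = 26 + 429/4 = 533/4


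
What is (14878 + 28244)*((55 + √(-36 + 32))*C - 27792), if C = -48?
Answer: -1312288704 - 4139712*I ≈ -1.3123e+9 - 4.1397e+6*I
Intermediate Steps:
(14878 + 28244)*((55 + √(-36 + 32))*C - 27792) = (14878 + 28244)*((55 + √(-36 + 32))*(-48) - 27792) = 43122*((55 + √(-4))*(-48) - 27792) = 43122*((55 + 2*I)*(-48) - 27792) = 43122*((-2640 - 96*I) - 27792) = 43122*(-30432 - 96*I) = -1312288704 - 4139712*I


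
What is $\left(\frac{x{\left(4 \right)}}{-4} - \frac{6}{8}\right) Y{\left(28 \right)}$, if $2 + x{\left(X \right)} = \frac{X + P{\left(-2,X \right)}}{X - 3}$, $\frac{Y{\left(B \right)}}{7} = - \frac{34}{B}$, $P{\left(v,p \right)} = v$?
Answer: $\frac{51}{8} \approx 6.375$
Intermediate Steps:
$Y{\left(B \right)} = - \frac{238}{B}$ ($Y{\left(B \right)} = 7 \left(- \frac{34}{B}\right) = - \frac{238}{B}$)
$x{\left(X \right)} = -2 + \frac{-2 + X}{-3 + X}$ ($x{\left(X \right)} = -2 + \frac{X - 2}{X - 3} = -2 + \frac{-2 + X}{-3 + X}$)
$\left(\frac{x{\left(4 \right)}}{-4} - \frac{6}{8}\right) Y{\left(28 \right)} = \left(\frac{\frac{1}{-3 + 4} \left(4 - 4\right)}{-4} - \frac{6}{8}\right) \left(- \frac{238}{28}\right) = \left(\frac{4 - 4}{1} \left(- \frac{1}{4}\right) - \frac{3}{4}\right) \left(\left(-238\right) \frac{1}{28}\right) = \left(1 \cdot 0 \left(- \frac{1}{4}\right) - \frac{3}{4}\right) \left(- \frac{17}{2}\right) = \left(0 \left(- \frac{1}{4}\right) - \frac{3}{4}\right) \left(- \frac{17}{2}\right) = \left(0 - \frac{3}{4}\right) \left(- \frac{17}{2}\right) = \left(- \frac{3}{4}\right) \left(- \frac{17}{2}\right) = \frac{51}{8}$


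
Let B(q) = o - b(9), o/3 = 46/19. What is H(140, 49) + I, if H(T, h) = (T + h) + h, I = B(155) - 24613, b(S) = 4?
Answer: -463063/19 ≈ -24372.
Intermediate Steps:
o = 138/19 (o = 3*(46/19) = 138/19 ≈ 7.2632)
B(q) = 62/19 (B(q) = 138/19 - 1*4 = 138/19 - 4 = 62/19)
I = -467585/19 (I = 62/19 - 24613 = -467585/19 ≈ -24610.)
H(T, h) = T + 2*h
H(140, 49) + I = (140 + 2*49) - 467585/19 = (140 + 98) - 467585/19 = 238 - 467585/19 = -463063/19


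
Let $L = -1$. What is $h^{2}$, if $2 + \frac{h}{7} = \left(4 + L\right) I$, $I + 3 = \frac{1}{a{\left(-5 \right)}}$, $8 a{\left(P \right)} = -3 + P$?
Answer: $9604$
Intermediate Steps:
$a{\left(P \right)} = - \frac{3}{8} + \frac{P}{8}$ ($a{\left(P \right)} = \frac{-3 + P}{8} = - \frac{3}{8} + \frac{P}{8}$)
$I = -4$ ($I = -3 + \frac{1}{- \frac{3}{8} + \frac{1}{8} \left(-5\right)} = -3 + \frac{1}{- \frac{3}{8} - \frac{5}{8}} = -3 + \frac{1}{-1} = -3 - 1 = -4$)
$h = -98$ ($h = -14 + 7 \left(4 - 1\right) \left(-4\right) = -14 + 7 \cdot 3 \left(-4\right) = -14 + 7 \left(-12\right) = -14 - 84 = -98$)
$h^{2} = \left(-98\right)^{2} = 9604$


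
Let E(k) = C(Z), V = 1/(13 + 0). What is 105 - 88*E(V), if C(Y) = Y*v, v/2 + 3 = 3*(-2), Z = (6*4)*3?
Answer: 114153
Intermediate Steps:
Z = 72 (Z = 24*3 = 72)
V = 1/13 ≈ 0.076923
v = -18 (v = -6 + 2*(3*(-2)) = -6 + 2*(-6) = -6 - 12 = -18)
C(Y) = -18*Y (C(Y) = Y*(-18) = -18*Y)
E(k) = -1296 (E(k) = -18*72 = -1296)
105 - 88*E(V) = 105 - 88*(-1296) = 105 + 114048 = 114153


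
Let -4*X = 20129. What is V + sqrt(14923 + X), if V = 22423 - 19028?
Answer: 3395 + sqrt(39563)/2 ≈ 3494.5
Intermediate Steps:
X = -20129/4 (X = -1/4*20129 = -20129/4 ≈ -5032.3)
V = 3395
V + sqrt(14923 + X) = 3395 + sqrt(14923 - 20129/4) = 3395 + sqrt(39563/4) = 3395 + sqrt(39563)/2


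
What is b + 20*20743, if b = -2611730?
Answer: -2196870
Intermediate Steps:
b + 20*20743 = -2611730 + 20*20743 = -2611730 + 414860 = -2196870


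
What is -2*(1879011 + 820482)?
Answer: -5398986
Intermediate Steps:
-2*(1879011 + 820482) = -2*2699493 = -5398986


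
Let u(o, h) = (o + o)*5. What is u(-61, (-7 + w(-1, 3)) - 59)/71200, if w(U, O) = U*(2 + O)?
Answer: -61/7120 ≈ -0.0085674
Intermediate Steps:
u(o, h) = 10*o (u(o, h) = (2*o)*5 = 10*o)
u(-61, (-7 + w(-1, 3)) - 59)/71200 = (10*(-61))/71200 = -610*1/71200 = -61/7120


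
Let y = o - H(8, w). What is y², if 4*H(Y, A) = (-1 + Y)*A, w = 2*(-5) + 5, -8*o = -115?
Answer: 34225/64 ≈ 534.77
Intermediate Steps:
o = 115/8 (o = -⅛*(-115) = 115/8 ≈ 14.375)
w = -5 (w = -10 + 5 = -5)
H(Y, A) = A*(-1 + Y)/4 (H(Y, A) = ((-1 + Y)*A)/4 = (A*(-1 + Y))/4 = A*(-1 + Y)/4)
y = 185/8 (y = 115/8 - (-5)*(-1 + 8)/4 = 115/8 - (-5)*7/4 = 115/8 - 1*(-35/4) = 115/8 + 35/4 = 185/8 ≈ 23.125)
y² = (185/8)² = 34225/64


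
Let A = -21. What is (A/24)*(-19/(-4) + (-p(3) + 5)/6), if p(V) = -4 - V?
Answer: -189/32 ≈ -5.9063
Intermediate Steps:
(A/24)*(-19/(-4) + (-p(3) + 5)/6) = (-21/24)*(-19/(-4) + (-(-4 - 1*3) + 5)/6) = (-21*1/24)*(-19*(-1/4) + (-(-4 - 3) + 5)*(1/6)) = -7*(19/4 + (-1*(-7) + 5)*(1/6))/8 = -7*(19/4 + (7 + 5)*(1/6))/8 = -7*(19/4 + 12*(1/6))/8 = -7*(19/4 + 2)/8 = -7/8*27/4 = -189/32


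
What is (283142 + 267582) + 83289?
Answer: 634013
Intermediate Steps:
(283142 + 267582) + 83289 = 550724 + 83289 = 634013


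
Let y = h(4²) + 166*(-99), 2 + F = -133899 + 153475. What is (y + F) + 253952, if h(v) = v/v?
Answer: 257093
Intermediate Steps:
h(v) = 1
F = 19574 (F = -2 + (-133899 + 153475) = -2 + 19576 = 19574)
y = -16433 (y = 1 + 166*(-99) = 1 - 16434 = -16433)
(y + F) + 253952 = (-16433 + 19574) + 253952 = 3141 + 253952 = 257093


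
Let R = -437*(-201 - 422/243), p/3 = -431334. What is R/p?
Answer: -21528805/314442486 ≈ -0.068467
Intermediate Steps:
p = -1294002 (p = 3*(-431334) = -1294002)
R = 21528805/243 (R = -437*(-201 - 422*1/243) = -437*(-201 - 422/243) = -437*(-49265/243) = 21528805/243 ≈ 88596.)
R/p = (21528805/243)/(-1294002) = (21528805/243)*(-1/1294002) = -21528805/314442486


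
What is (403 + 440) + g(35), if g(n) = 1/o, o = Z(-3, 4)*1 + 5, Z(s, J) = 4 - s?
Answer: 10117/12 ≈ 843.08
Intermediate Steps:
o = 12 (o = (4 - 1*(-3))*1 + 5 = (4 + 3)*1 + 5 = 7*1 + 5 = 7 + 5 = 12)
g(n) = 1/12
(403 + 440) + g(35) = (403 + 440) + 1/12 = 843 + 1/12 = 10117/12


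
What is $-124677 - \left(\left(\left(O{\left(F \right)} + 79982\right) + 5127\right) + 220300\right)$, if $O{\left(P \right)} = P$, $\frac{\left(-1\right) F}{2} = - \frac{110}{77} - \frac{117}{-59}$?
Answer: $- \frac{177625060}{413} \approx -4.3009 \cdot 10^{5}$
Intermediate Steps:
$F = - \frac{458}{413}$ ($F = - 2 \left(- \frac{110}{77} - \frac{117}{-59}\right) = - 2 \left(\left(-110\right) \frac{1}{77} - - \frac{117}{59}\right) = - 2 \left(- \frac{10}{7} + \frac{117}{59}\right) = \left(-2\right) \frac{229}{413} = - \frac{458}{413} \approx -1.109$)
$-124677 - \left(\left(\left(O{\left(F \right)} + 79982\right) + 5127\right) + 220300\right) = -124677 - \left(\left(\left(- \frac{458}{413} + 79982\right) + 5127\right) + 220300\right) = -124677 - \left(\left(\frac{33032108}{413} + 5127\right) + 220300\right) = -124677 - \left(\frac{35149559}{413} + 220300\right) = -124677 - \frac{126133459}{413} = - \frac{177625060}{413}$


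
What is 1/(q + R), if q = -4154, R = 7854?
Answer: 1/3700 ≈ 0.00027027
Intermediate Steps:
1/(q + R) = 1/(-4154 + 7854) = 1/3700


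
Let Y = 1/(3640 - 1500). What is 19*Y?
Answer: 19/2140 ≈ 0.0088785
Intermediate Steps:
Y = 1/2140 ≈ 0.00046729
19*Y = 19*(1/2140) = 19/2140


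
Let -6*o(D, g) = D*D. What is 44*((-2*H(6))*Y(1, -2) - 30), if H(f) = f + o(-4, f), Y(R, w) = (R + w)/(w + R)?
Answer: -4840/3 ≈ -1613.3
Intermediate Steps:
Y(R, w) = 1 (Y(R, w) = (R + w)/(R + w) = 1)
o(D, g) = -D²/6 (o(D, g) = -D*D/6 = -D²/6)
H(f) = -8/3 + f (H(f) = f - ⅙*(-4)² = f - ⅙*16 = f - 8/3 = -8/3 + f)
44*((-2*H(6))*Y(1, -2) - 30) = 44*(-2*(-8/3 + 6)*1 - 30) = 44*(-2*10/3*1 - 30) = 44*(-20/3*1 - 30) = 44*(-20/3 - 30) = 44*(-110/3) = -4840/3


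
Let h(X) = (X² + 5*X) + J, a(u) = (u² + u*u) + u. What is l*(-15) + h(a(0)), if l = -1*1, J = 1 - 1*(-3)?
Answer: 19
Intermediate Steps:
J = 4 (J = 1 + 3 = 4)
a(u) = u + 2*u² (a(u) = (u² + u²) + u = 2*u² + u = u + 2*u²)
h(X) = 4 + X² + 5*X (h(X) = (X² + 5*X) + 4 = 4 + X² + 5*X)
l = -1
l*(-15) + h(a(0)) = -1*(-15) + (4 + (0*(1 + 2*0))² + 5*(0*(1 + 2*0))) = 15 + (4 + (0*(1 + 0))² + 5*(0*(1 + 0))) = 15 + (4 + (0*1)² + 5*(0*1)) = 15 + (4 + 0² + 5*0) = 15 + (4 + 0 + 0) = 15 + 4 = 19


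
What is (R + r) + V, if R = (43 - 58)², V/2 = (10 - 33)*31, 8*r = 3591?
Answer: -6017/8 ≈ -752.13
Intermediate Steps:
r = 3591/8 (r = (⅛)*3591 = 3591/8 ≈ 448.88)
V = -1426 (V = 2*((10 - 33)*31) = 2*(-23*31) = 2*(-713) = -1426)
R = 225 (R = (-15)² = 225)
(R + r) + V = (225 + 3591/8) - 1426 = 5391/8 - 1426 = -6017/8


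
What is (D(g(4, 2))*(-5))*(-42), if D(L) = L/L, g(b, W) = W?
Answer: 210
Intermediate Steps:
D(L) = 1
(D(g(4, 2))*(-5))*(-42) = (1*(-5))*(-42) = -5*(-42) = 210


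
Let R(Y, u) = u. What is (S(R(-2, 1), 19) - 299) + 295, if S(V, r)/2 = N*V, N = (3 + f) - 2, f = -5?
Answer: -12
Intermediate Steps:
N = -4 (N = (3 - 5) - 2 = -2 - 2 = -4)
S(V, r) = -8*V (S(V, r) = 2*(-4*V) = -8*V)
(S(R(-2, 1), 19) - 299) + 295 = (-8*1 - 299) + 295 = (-8 - 299) + 295 = -307 + 295 = -12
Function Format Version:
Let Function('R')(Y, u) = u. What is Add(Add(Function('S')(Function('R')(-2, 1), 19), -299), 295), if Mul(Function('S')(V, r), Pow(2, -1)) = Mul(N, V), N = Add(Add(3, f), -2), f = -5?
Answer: -12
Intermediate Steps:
N = -4 (N = Add(Add(3, -5), -2) = Add(-2, -2) = -4)
Function('S')(V, r) = Mul(-8, V) (Function('S')(V, r) = Mul(2, Mul(-4, V)) = Mul(-8, V))
Add(Add(Function('S')(Function('R')(-2, 1), 19), -299), 295) = Add(Add(Mul(-8, 1), -299), 295) = Add(Add(-8, -299), 295) = Add(-307, 295) = -12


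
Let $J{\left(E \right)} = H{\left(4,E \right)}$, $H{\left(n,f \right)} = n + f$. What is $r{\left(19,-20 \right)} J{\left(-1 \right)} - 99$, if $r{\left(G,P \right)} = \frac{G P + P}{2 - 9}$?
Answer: $\frac{507}{7} \approx 72.429$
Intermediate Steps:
$H{\left(n,f \right)} = f + n$
$J{\left(E \right)} = 4 + E$ ($J{\left(E \right)} = E + 4 = 4 + E$)
$r{\left(G,P \right)} = - \frac{P}{7} - \frac{G P}{7}$ ($r{\left(G,P \right)} = \frac{P + G P}{-7} = \left(P + G P\right) \left(- \frac{1}{7}\right) = - \frac{P}{7} - \frac{G P}{7}$)
$r{\left(19,-20 \right)} J{\left(-1 \right)} - 99 = \left(- \frac{1}{7}\right) \left(-20\right) \left(1 + 19\right) \left(4 - 1\right) - 99 = \left(- \frac{1}{7}\right) \left(-20\right) 20 \cdot 3 - 99 = \frac{400}{7} \cdot 3 - 99 = \frac{1200}{7} - 99 = \frac{507}{7}$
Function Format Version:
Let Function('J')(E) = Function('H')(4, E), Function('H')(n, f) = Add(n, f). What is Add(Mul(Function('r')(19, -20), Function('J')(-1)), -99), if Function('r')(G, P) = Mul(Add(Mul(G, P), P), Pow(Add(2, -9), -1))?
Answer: Rational(507, 7) ≈ 72.429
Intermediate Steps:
Function('H')(n, f) = Add(f, n)
Function('J')(E) = Add(4, E) (Function('J')(E) = Add(E, 4) = Add(4, E))
Function('r')(G, P) = Add(Mul(Rational(-1, 7), P), Mul(Rational(-1, 7), G, P)) (Function('r')(G, P) = Mul(Add(P, Mul(G, P)), Pow(-7, -1)) = Mul(Add(P, Mul(G, P)), Rational(-1, 7)) = Add(Mul(Rational(-1, 7), P), Mul(Rational(-1, 7), G, P)))
Add(Mul(Function('r')(19, -20), Function('J')(-1)), -99) = Add(Mul(Mul(Rational(-1, 7), -20, Add(1, 19)), Add(4, -1)), -99) = Add(Mul(Mul(Rational(-1, 7), -20, 20), 3), -99) = Add(Mul(Rational(400, 7), 3), -99) = Add(Rational(1200, 7), -99) = Rational(507, 7)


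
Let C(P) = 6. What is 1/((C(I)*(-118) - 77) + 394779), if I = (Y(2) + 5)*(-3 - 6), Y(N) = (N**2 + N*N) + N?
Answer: 1/393994 ≈ 2.5381e-6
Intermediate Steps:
Y(N) = N + 2*N**2 (Y(N) = (N**2 + N**2) + N = 2*N**2 + N = N + 2*N**2)
I = -135 (I = (2*(1 + 2*2) + 5)*(-3 - 6) = (2*(1 + 4) + 5)*(-9) = (2*5 + 5)*(-9) = (10 + 5)*(-9) = 15*(-9) = -135)
1/((C(I)*(-118) - 77) + 394779) = 1/((6*(-118) - 77) + 394779) = 1/((-708 - 77) + 394779) = 1/(-785 + 394779) = 1/393994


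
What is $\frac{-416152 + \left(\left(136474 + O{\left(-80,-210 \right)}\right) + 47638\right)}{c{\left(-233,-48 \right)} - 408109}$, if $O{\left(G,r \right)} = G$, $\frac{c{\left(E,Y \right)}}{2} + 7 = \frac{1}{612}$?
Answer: $\frac{71028720}{124885637} \approx 0.56875$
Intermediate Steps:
$c{\left(E,Y \right)} = - \frac{4283}{306}$ ($c{\left(E,Y \right)} = -14 + \frac{2}{612} = -14 + 2 \cdot \frac{1}{612} = -14 + \frac{1}{306} = - \frac{4283}{306}$)
$\frac{-416152 + \left(\left(136474 + O{\left(-80,-210 \right)}\right) + 47638\right)}{c{\left(-233,-48 \right)} - 408109} = \frac{-416152 + \left(\left(136474 - 80\right) + 47638\right)}{- \frac{4283}{306} - 408109} = \frac{-416152 + \left(136394 + 47638\right)}{- \frac{124885637}{306}} = \left(-416152 + 184032\right) \left(- \frac{306}{124885637}\right) = \left(-232120\right) \left(- \frac{306}{124885637}\right) = \frac{71028720}{124885637}$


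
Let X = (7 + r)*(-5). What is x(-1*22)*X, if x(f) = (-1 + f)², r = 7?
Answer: -37030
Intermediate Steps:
X = -70 (X = (7 + 7)*(-5) = 14*(-5) = -70)
x(-1*22)*X = (-1 - 1*22)²*(-70) = (-1 - 22)²*(-70) = (-23)²*(-70) = 529*(-70) = -37030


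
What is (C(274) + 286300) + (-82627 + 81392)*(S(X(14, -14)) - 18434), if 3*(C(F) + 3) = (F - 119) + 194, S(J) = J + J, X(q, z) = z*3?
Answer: 69468430/3 ≈ 2.3156e+7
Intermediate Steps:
X(q, z) = 3*z
S(J) = 2*J
C(F) = 22 + F/3 (C(F) = -3 + ((F - 119) + 194)/3 = -3 + ((-119 + F) + 194)/3 = -3 + (75 + F)/3 = -3 + (25 + F/3) = 22 + F/3)
(C(274) + 286300) + (-82627 + 81392)*(S(X(14, -14)) - 18434) = ((22 + (⅓)*274) + 286300) + (-82627 + 81392)*(2*(3*(-14)) - 18434) = ((22 + 274/3) + 286300) - 1235*(2*(-42) - 18434) = (340/3 + 286300) - 1235*(-84 - 18434) = 859240/3 - 1235*(-18518) = 859240/3 + 22869730 = 69468430/3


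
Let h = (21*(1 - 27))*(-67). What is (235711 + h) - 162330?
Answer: 109963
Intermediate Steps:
h = 36582 (h = (21*(-26))*(-67) = -546*(-67) = 36582)
(235711 + h) - 162330 = (235711 + 36582) - 162330 = 272293 - 162330 = 109963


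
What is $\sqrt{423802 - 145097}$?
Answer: $\sqrt{278705} \approx 527.92$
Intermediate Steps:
$\sqrt{423802 - 145097} = \sqrt{278705}$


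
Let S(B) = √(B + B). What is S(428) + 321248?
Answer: 321248 + 2*√214 ≈ 3.2128e+5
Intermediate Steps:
S(B) = √2*√B (S(B) = √(2*B) = √2*√B)
S(428) + 321248 = √2*√428 + 321248 = √2*(2*√107) + 321248 = 2*√214 + 321248 = 321248 + 2*√214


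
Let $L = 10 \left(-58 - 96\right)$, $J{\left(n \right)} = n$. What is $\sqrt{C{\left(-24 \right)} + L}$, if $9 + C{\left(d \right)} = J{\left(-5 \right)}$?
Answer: $i \sqrt{1554} \approx 39.421 i$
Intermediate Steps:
$C{\left(d \right)} = -14$ ($C{\left(d \right)} = -9 - 5 = -14$)
$L = -1540$ ($L = 10 \left(-154\right) = -1540$)
$\sqrt{C{\left(-24 \right)} + L} = \sqrt{-14 - 1540} = \sqrt{-1554} = i \sqrt{1554}$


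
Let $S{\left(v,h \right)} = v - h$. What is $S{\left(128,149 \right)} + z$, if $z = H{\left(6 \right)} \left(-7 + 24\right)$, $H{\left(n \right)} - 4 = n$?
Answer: $149$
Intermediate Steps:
$H{\left(n \right)} = 4 + n$
$z = 170$ ($z = \left(4 + 6\right) \left(-7 + 24\right) = 10 \cdot 17 = 170$)
$S{\left(128,149 \right)} + z = \left(128 - 149\right) + 170 = -21 + 170 = 149$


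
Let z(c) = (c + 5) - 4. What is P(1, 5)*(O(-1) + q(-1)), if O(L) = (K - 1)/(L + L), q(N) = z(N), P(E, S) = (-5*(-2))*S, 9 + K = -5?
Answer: 375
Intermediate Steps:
K = -14 (K = -9 - 5 = -14)
z(c) = 1 + c (z(c) = (5 + c) - 4 = 1 + c)
P(E, S) = 10*S
q(N) = 1 + N
O(L) = -15/(2*L) (O(L) = (-14 - 1)/(L + L) = -15*1/(2*L) = -15/(2*L))
P(1, 5)*(O(-1) + q(-1)) = (10*5)*(-15/2/(-1) + (1 - 1)) = 50*(-15/2*(-1) + 0) = 50*(15/2 + 0) = 50*(15/2) = 375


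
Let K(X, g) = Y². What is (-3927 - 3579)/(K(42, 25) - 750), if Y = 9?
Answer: 2502/223 ≈ 11.220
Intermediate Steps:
K(X, g) = 81 (K(X, g) = 9² = 81)
(-3927 - 3579)/(K(42, 25) - 750) = (-3927 - 3579)/(81 - 750) = -7506/(-669) = -7506*(-1/669) = 2502/223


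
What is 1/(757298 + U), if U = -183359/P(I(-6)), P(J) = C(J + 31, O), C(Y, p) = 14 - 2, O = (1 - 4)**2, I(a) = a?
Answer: 12/8904217 ≈ 1.3477e-6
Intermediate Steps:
O = 9 (O = (-3)**2 = 9)
C(Y, p) = 12
P(J) = 12
U = -183359/12 ≈ -15280.
1/(757298 + U) = 1/(757298 - 183359/12) = 1/(8904217/12) = 12/8904217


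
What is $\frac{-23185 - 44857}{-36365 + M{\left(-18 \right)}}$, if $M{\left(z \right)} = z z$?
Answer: $\frac{68042}{36041} \approx 1.8879$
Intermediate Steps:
$M{\left(z \right)} = z^{2}$
$\frac{-23185 - 44857}{-36365 + M{\left(-18 \right)}} = \frac{-23185 - 44857}{-36365 + \left(-18\right)^{2}} = - \frac{68042}{-36365 + 324} = - \frac{68042}{-36041} = \left(-68042\right) \left(- \frac{1}{36041}\right) = \frac{68042}{36041}$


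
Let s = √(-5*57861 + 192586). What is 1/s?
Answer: -I*√96719/96719 ≈ -0.0032155*I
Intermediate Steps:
s = I*√96719 (s = √(-289305 + 192586) = √(-96719) = I*√96719 ≈ 311.0*I)
1/s = 1/(I*√96719) = -I*√96719/96719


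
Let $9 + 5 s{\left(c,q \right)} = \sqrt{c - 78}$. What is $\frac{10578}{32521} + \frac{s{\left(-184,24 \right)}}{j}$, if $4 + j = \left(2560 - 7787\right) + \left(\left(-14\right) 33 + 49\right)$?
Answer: $\frac{17576697}{53984860} - \frac{i \sqrt{262}}{28220} \approx 0.32559 - 0.00057358 i$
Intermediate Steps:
$s{\left(c,q \right)} = - \frac{9}{5} + \frac{\sqrt{-78 + c}}{5}$ ($s{\left(c,q \right)} = - \frac{9}{5} + \frac{\sqrt{c - 78}}{5} = - \frac{9}{5} + \frac{\sqrt{-78 + c}}{5}$)
$j = -5644$ ($j = -4 + \left(\left(2560 - 7787\right) + \left(\left(-14\right) 33 + 49\right)\right) = -4 + \left(-5227 + \left(-462 + 49\right)\right) = -4 - 5640 = -5644$)
$\frac{10578}{32521} + \frac{s{\left(-184,24 \right)}}{j} = \frac{10578}{32521} + \frac{- \frac{9}{5} + \frac{\sqrt{-78 - 184}}{5}}{-5644} = 10578 \cdot \frac{1}{32521} + \left(- \frac{9}{5} + \frac{\sqrt{-262}}{5}\right) \left(- \frac{1}{5644}\right) = \frac{10578}{32521} + \left(- \frac{9}{5} + \frac{i \sqrt{262}}{5}\right) \left(- \frac{1}{5644}\right) = \frac{10578}{32521} + \left(\frac{9}{28220} - \frac{i \sqrt{262}}{28220}\right) = \frac{17576697}{53984860} - \frac{i \sqrt{262}}{28220}$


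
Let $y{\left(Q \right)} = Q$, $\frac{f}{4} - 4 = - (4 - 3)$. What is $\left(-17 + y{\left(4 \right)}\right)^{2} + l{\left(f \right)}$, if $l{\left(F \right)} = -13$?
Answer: $156$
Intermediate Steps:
$f = 12$ ($f = 16 + 4 \left(- (4 - 3)\right) = 16 + 4 \left(\left(-1\right) 1\right) = 16 + 4 \left(-1\right) = 16 - 4 = 12$)
$\left(-17 + y{\left(4 \right)}\right)^{2} + l{\left(f \right)} = \left(-17 + 4\right)^{2} - 13 = \left(-13\right)^{2} - 13 = 169 - 13 = 156$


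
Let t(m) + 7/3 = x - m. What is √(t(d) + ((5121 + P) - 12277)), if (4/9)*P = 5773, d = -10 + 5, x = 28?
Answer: √211101/6 ≈ 76.576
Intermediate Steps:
d = -5
P = 51957/4 (P = (9/4)*5773 = 51957/4 ≈ 12989.)
t(m) = 77/3 - m (t(m) = -7/3 + (28 - m) = 77/3 - m)
√(t(d) + ((5121 + P) - 12277)) = √((77/3 - 1*(-5)) + ((5121 + 51957/4) - 12277)) = √((77/3 + 5) + (72441/4 - 12277)) = √(92/3 + 23333/4) = √(70367/12) = √211101/6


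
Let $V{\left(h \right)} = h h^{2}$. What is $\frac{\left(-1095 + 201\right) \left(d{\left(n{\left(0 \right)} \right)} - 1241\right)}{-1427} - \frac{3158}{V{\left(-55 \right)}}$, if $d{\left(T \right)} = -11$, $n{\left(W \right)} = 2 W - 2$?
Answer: $- \frac{186217034534}{237417125} \approx -784.35$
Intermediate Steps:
$V{\left(h \right)} = h^{3}$
$n{\left(W \right)} = -2 + 2 W$
$\frac{\left(-1095 + 201\right) \left(d{\left(n{\left(0 \right)} \right)} - 1241\right)}{-1427} - \frac{3158}{V{\left(-55 \right)}} = \frac{\left(-1095 + 201\right) \left(-11 - 1241\right)}{-1427} - \frac{3158}{\left(-55\right)^{3}} = \left(-894\right) \left(-1252\right) \left(- \frac{1}{1427}\right) - \frac{3158}{-166375} = 1119288 \left(- \frac{1}{1427}\right) - - \frac{3158}{166375} = - \frac{1119288}{1427} + \frac{3158}{166375} = - \frac{186217034534}{237417125}$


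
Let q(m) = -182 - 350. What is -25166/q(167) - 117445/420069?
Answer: 5254487857/111738354 ≈ 47.025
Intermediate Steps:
q(m) = -532
-25166/q(167) - 117445/420069 = -25166/(-532) - 117445/420069 = -25166*(-1/532) - 117445*1/420069 = 12583/266 - 117445/420069 = 5254487857/111738354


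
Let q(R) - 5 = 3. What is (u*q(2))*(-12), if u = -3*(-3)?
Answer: -864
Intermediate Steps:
u = 9
q(R) = 8 (q(R) = 5 + 3 = 8)
(u*q(2))*(-12) = (9*8)*(-12) = 72*(-12) = -864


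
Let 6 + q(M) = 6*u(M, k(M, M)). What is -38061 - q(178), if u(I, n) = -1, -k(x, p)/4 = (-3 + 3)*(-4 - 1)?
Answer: -38049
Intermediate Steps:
k(x, p) = 0 (k(x, p) = -4*(-3 + 3)*(-4 - 1) = -0*(-5) = -4*0 = 0)
q(M) = -12 (q(M) = -6 + 6*(-1) = -6 - 6 = -12)
-38061 - q(178) = -38061 - 1*(-12) = -38061 + 12 = -38049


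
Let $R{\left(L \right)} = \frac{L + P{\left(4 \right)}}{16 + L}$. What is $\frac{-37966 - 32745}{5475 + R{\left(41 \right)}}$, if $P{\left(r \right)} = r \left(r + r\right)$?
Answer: $- \frac{4030527}{312148} \approx -12.912$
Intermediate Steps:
$P{\left(r \right)} = 2 r^{2}$ ($P{\left(r \right)} = r 2 r = 2 r^{2}$)
$R{\left(L \right)} = \frac{32 + L}{16 + L}$ ($R{\left(L \right)} = \frac{L + 2 \cdot 4^{2}}{16 + L} = \frac{L + 2 \cdot 16}{16 + L} = \frac{L + 32}{16 + L} = \frac{32 + L}{16 + L}$)
$\frac{-37966 - 32745}{5475 + R{\left(41 \right)}} = \frac{-37966 - 32745}{5475 + \frac{32 + 41}{16 + 41}} = - \frac{70711}{5475 + \frac{1}{57} \cdot 73} = - \frac{70711}{5475 + \frac{73}{57}} = - \frac{70711}{\frac{312148}{57}} = \left(-70711\right) \frac{57}{312148} = - \frac{4030527}{312148}$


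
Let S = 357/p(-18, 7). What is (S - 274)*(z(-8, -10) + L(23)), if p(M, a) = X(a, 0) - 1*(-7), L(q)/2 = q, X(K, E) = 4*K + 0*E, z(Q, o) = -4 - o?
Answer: -68588/5 ≈ -13718.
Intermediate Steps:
X(K, E) = 4*K (X(K, E) = 4*K + 0 = 4*K)
L(q) = 2*q
p(M, a) = 7 + 4*a (p(M, a) = 4*a - 1*(-7) = 4*a + 7 = 7 + 4*a)
S = 51/5 (S = 357/(7 + 4*7) = 357/(7 + 28) = 357/35 = 357*(1/35) = 51/5 ≈ 10.200)
(S - 274)*(z(-8, -10) + L(23)) = (51/5 - 274)*((-4 - 1*(-10)) + 2*23) = -1319*((-4 + 10) + 46)/5 = -1319*(6 + 46)/5 = -1319/5*52 = -68588/5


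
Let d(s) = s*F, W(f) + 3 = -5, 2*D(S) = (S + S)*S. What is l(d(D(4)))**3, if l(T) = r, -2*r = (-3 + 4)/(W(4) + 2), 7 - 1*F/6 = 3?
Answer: 1/1728 ≈ 0.00057870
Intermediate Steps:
D(S) = S**2 (D(S) = ((S + S)*S)/2 = ((2*S)*S)/2 = (2*S**2)/2 = S**2)
F = 24 (F = 42 - 6*3 = 42 - 18 = 24)
W(f) = -8 (W(f) = -3 - 5 = -8)
r = 1/12 (r = -(-3 + 4)/(2*(-8 + 2)) = -1/(2*(-6)) = -(-1)/(2*6) = -1/2*(-1/6) = 1/12 ≈ 0.083333)
d(s) = 24*s (d(s) = s*24 = 24*s)
l(T) = 1/12
l(d(D(4)))**3 = (1/12)**3 = 1/1728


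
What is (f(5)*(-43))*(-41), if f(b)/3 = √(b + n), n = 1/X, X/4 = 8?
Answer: 5289*√322/8 ≈ 11863.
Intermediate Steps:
X = 32 (X = 4*8 = 32)
n = 1/32 ≈ 0.031250
f(b) = 3*√(1/32 + b) (f(b) = 3*√(b + 1/32) = 3*√(1/32 + b))
(f(5)*(-43))*(-41) = ((3*√(2 + 64*5)/8)*(-43))*(-41) = ((3*√(2 + 320)/8)*(-43))*(-41) = ((3*√322/8)*(-43))*(-41) = -129*√322/8*(-41) = 5289*√322/8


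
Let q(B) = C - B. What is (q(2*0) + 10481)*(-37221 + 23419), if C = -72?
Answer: -143665018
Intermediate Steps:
q(B) = -72 - B
(q(2*0) + 10481)*(-37221 + 23419) = ((-72 - 2*0) + 10481)*(-37221 + 23419) = ((-72 - 1*0) + 10481)*(-13802) = ((-72 + 0) + 10481)*(-13802) = (-72 + 10481)*(-13802) = 10409*(-13802) = -143665018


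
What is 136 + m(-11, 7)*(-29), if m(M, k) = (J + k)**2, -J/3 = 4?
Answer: -589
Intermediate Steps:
J = -12 (J = -3*4 = -12)
m(M, k) = (-12 + k)**2
136 + m(-11, 7)*(-29) = 136 + (-12 + 7)**2*(-29) = 136 + (-5)**2*(-29) = 136 + 25*(-29) = 136 - 725 = -589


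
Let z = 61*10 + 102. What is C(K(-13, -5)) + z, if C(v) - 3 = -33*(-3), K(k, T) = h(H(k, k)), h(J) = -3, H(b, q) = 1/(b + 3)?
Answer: 814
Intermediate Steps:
H(b, q) = 1/(3 + b)
K(k, T) = -3
C(v) = 102 (C(v) = 3 - 33*(-3) = 3 + 99 = 102)
z = 712 (z = 610 + 102 = 712)
C(K(-13, -5)) + z = 102 + 712 = 814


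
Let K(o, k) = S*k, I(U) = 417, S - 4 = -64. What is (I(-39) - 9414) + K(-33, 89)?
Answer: -14337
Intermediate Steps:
S = -60 (S = 4 - 64 = -60)
K(o, k) = -60*k
(I(-39) - 9414) + K(-33, 89) = (417 - 9414) - 60*89 = -8997 - 5340 = -14337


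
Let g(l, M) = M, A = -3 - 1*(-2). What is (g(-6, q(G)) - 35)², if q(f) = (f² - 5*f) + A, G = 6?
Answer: 900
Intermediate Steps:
A = -1 (A = -3 + 2 = -1)
q(f) = -1 + f² - 5*f (q(f) = (f² - 5*f) - 1 = -1 + f² - 5*f)
(g(-6, q(G)) - 35)² = ((-1 + 6² - 5*6) - 35)² = ((-1 + 36 - 30) - 35)² = (5 - 35)² = (-30)² = 900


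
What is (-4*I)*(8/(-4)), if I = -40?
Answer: -320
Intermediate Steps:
(-4*I)*(8/(-4)) = (-4*(-40))*(8/(-4)) = 160*(8*(-¼)) = 160*(-2) = -320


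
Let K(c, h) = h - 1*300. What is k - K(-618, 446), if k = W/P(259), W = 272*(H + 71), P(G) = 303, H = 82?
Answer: -874/101 ≈ -8.6535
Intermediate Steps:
K(c, h) = -300 + h (K(c, h) = h - 300 = -300 + h)
W = 41616 (W = 272*(82 + 71) = 272*153 = 41616)
k = 13872/101 (k = 41616/303 = 41616*(1/303) = 13872/101 ≈ 137.35)
k - K(-618, 446) = 13872/101 - (-300 + 446) = 13872/101 - 1*146 = 13872/101 - 146 = -874/101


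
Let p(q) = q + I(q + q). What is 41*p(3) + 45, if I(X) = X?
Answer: 414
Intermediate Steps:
p(q) = 3*q (p(q) = q + (q + q) = q + 2*q = 3*q)
41*p(3) + 45 = 41*(3*3) + 45 = 41*9 + 45 = 369 + 45 = 414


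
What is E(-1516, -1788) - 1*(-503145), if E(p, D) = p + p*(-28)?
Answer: 544077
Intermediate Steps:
E(p, D) = -27*p (E(p, D) = p - 28*p = -27*p)
E(-1516, -1788) - 1*(-503145) = -27*(-1516) - 1*(-503145) = 40932 + 503145 = 544077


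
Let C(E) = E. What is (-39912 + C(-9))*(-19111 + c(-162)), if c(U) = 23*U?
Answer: 911675877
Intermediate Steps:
(-39912 + C(-9))*(-19111 + c(-162)) = (-39912 - 9)*(-19111 + 23*(-162)) = -39921*(-19111 - 3726) = -39921*(-22837) = 911675877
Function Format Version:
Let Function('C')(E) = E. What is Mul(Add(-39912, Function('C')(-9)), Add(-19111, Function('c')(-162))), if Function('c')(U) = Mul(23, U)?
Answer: 911675877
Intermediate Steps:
Mul(Add(-39912, Function('C')(-9)), Add(-19111, Function('c')(-162))) = Mul(Add(-39912, -9), Add(-19111, Mul(23, -162))) = Mul(-39921, Add(-19111, -3726)) = Mul(-39921, -22837) = 911675877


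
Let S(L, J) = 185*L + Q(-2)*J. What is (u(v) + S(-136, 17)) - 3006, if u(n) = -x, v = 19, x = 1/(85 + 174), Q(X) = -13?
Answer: -7352234/259 ≈ -28387.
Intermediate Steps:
x = 1/259 ≈ 0.0038610
S(L, J) = -13*J + 185*L (S(L, J) = 185*L - 13*J = -13*J + 185*L)
u(n) = -1/259 (u(n) = -1*1/259 = -1/259)
(u(v) + S(-136, 17)) - 3006 = (-1/259 + (-13*17 + 185*(-136))) - 3006 = (-1/259 + (-221 - 25160)) - 3006 = (-1/259 - 25381) - 3006 = -6573680/259 - 3006 = -7352234/259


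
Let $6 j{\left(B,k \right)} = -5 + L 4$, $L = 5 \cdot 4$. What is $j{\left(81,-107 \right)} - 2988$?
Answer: $- \frac{5951}{2} \approx -2975.5$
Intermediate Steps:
$L = 20$
$j{\left(B,k \right)} = \frac{25}{2}$ ($j{\left(B,k \right)} = \frac{-5 + 20 \cdot 4}{6} = \frac{-5 + 80}{6} = \frac{1}{6} \cdot 75 = \frac{25}{2}$)
$j{\left(81,-107 \right)} - 2988 = \frac{25}{2} - 2988 = - \frac{5951}{2}$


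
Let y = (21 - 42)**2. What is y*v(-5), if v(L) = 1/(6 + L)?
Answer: 441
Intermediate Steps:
y = 441 (y = (-21)**2 = 441)
y*v(-5) = 441/(6 - 5) = 441/1 = 441*1 = 441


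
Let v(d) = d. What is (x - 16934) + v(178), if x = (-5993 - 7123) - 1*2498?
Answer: -32370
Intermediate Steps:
x = -15614 (x = -13116 - 2498 = -15614)
(x - 16934) + v(178) = (-15614 - 16934) + 178 = -32548 + 178 = -32370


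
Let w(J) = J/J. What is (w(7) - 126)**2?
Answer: 15625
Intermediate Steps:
w(J) = 1
(w(7) - 126)**2 = (1 - 126)**2 = (-125)**2 = 15625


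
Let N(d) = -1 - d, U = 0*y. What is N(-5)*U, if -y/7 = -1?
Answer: 0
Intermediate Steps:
y = 7 (y = -7*(-1) = 7)
U = 0 (U = 0*7 = 0)
N(-5)*U = (-1 - 1*(-5))*0 = (-1 + 5)*0 = 4*0 = 0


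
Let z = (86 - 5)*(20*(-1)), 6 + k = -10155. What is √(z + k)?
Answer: 3*I*√1309 ≈ 108.54*I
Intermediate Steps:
k = -10161 (k = -6 - 10155 = -10161)
z = -1620 (z = 81*(-20) = -1620)
√(z + k) = √(-1620 - 10161) = √(-11781) = 3*I*√1309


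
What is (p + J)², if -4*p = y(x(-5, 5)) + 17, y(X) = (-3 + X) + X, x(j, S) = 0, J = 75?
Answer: 20449/4 ≈ 5112.3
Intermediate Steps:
y(X) = -3 + 2*X
p = -7/2 (p = -((-3 + 2*0) + 17)/4 = -((-3 + 0) + 17)/4 = -(-3 + 17)/4 = -¼*14 = -7/2 ≈ -3.5000)
(p + J)² = (-7/2 + 75)² = (143/2)² = 20449/4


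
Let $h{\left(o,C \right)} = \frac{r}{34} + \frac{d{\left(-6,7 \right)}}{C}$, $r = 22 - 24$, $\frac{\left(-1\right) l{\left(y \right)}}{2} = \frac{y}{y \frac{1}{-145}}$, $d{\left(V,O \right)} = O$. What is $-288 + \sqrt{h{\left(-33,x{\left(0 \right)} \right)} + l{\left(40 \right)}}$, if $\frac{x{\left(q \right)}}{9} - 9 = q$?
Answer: $-288 + \frac{2 \sqrt{1697314}}{153} \approx -270.97$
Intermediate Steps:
$x{\left(q \right)} = 81 + 9 q$
$l{\left(y \right)} = 290$ ($l{\left(y \right)} = - 2 \frac{y}{y \frac{1}{-145}} = - 2 \frac{y}{y \left(- \frac{1}{145}\right)} = - 2 \frac{y}{\left(- \frac{1}{145}\right) y} = - 2 y \left(- \frac{145}{y}\right) = \left(-2\right) \left(-145\right) = 290$)
$r = -2$
$h{\left(o,C \right)} = - \frac{1}{17} + \frac{7}{C}$ ($h{\left(o,C \right)} = - \frac{2}{34} + \frac{7}{C} = \left(-2\right) \frac{1}{34} + \frac{7}{C} = - \frac{1}{17} + \frac{7}{C}$)
$-288 + \sqrt{h{\left(-33,x{\left(0 \right)} \right)} + l{\left(40 \right)}} = -288 + \sqrt{\frac{119 - \left(81 + 9 \cdot 0\right)}{17 \left(81 + 9 \cdot 0\right)} + 290} = -288 + \sqrt{\frac{119 - \left(81 + 0\right)}{17 \left(81 + 0\right)} + 290} = -288 + \sqrt{\frac{119 - 81}{17 \cdot 81} + 290} = -288 + \sqrt{\frac{1}{17} \cdot \frac{1}{81} \left(119 - 81\right) + 290} = -288 + \sqrt{\frac{1}{17} \cdot \frac{1}{81} \cdot 38 + 290} = -288 + \sqrt{\frac{38}{1377} + 290} = -288 + \sqrt{\frac{399368}{1377}} = -288 + \frac{2 \sqrt{1697314}}{153}$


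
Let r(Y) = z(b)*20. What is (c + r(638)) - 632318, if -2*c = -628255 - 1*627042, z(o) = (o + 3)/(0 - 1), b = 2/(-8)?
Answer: -9449/2 ≈ -4724.5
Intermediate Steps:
b = -1/4 (b = 2*(-1/8) = -1/4 ≈ -0.25000)
z(o) = -3 - o (z(o) = (3 + o)/(-1) = (3 + o)*(-1) = -3 - o)
c = 1255297/2 (c = -(-628255 - 1*627042)/2 = -(-628255 - 627042)/2 = -1/2*(-1255297) = 1255297/2 ≈ 6.2765e+5)
r(Y) = -55 (r(Y) = (-3 - 1*(-1/4))*20 = (-3 + 1/4)*20 = -11/4*20 = -55)
(c + r(638)) - 632318 = (1255297/2 - 55) - 632318 = 1255187/2 - 632318 = -9449/2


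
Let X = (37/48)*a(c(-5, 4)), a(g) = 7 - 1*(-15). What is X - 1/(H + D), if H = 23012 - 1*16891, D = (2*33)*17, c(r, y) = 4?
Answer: 2947877/173832 ≈ 16.958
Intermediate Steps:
D = 1122 (D = 66*17 = 1122)
H = 6121 (H = 23012 - 16891 = 6121)
a(g) = 22 (a(g) = 7 + 15 = 22)
X = 407/24 (X = (37/48)*22 = 407/24 ≈ 16.958)
X - 1/(H + D) = 407/24 - 1/(6121 + 1122) = 407/24 - 1/7243 = 2947877/173832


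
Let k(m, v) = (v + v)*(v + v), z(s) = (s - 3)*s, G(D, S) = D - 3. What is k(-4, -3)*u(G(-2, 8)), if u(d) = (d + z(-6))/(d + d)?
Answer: -882/5 ≈ -176.40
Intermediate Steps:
G(D, S) = -3 + D
z(s) = s*(-3 + s) (z(s) = (-3 + s)*s = s*(-3 + s))
u(d) = (54 + d)/(2*d) (u(d) = (d - 6*(-3 - 6))/(d + d) = (d - 6*(-9))/((2*d)) = (d + 54)*(1/(2*d)) = (54 + d)*(1/(2*d)) = (54 + d)/(2*d))
k(m, v) = 4*v² (k(m, v) = (2*v)*(2*v) = 4*v²)
k(-4, -3)*u(G(-2, 8)) = (4*(-3)²)*((54 + (-3 - 2))/(2*(-3 - 2))) = (4*9)*((½)*(54 - 5)/(-5)) = 36*((½)*(-⅕)*49) = 36*(-49/10) = -882/5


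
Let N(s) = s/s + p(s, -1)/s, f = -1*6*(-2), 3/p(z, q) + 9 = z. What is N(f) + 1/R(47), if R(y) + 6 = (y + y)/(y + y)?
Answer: 53/60 ≈ 0.88333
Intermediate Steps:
R(y) = -5 (R(y) = -6 + (y + y)/(y + y) = -6 + (2*y)/((2*y)) = -6 + (2*y)*(1/(2*y)) = -6 + 1 = -5)
p(z, q) = 3/(-9 + z)
f = 12 (f = -6*(-2) = 12)
N(s) = 1 + 3/(s*(-9 + s)) (N(s) = s/s + (3/(-9 + s))/s = 1 + 3/(s*(-9 + s)))
N(f) + 1/R(47) = (3 + 12*(-9 + 12))/(12*(-9 + 12)) + 1/(-5) = (1/12)*(3 + 12*3)/3 - ⅕ = (1/12)*(⅓)*(3 + 36) - ⅕ = (1/12)*(⅓)*39 - ⅕ = 13/12 - ⅕ = 53/60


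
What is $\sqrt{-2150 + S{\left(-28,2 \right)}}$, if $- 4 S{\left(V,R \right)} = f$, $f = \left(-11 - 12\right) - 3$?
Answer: $\frac{i \sqrt{8574}}{2} \approx 46.298 i$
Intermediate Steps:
$f = -26$ ($f = -23 - 3 = -26$)
$S{\left(V,R \right)} = \frac{13}{2}$ ($S{\left(V,R \right)} = \left(- \frac{1}{4}\right) \left(-26\right) = \frac{13}{2}$)
$\sqrt{-2150 + S{\left(-28,2 \right)}} = \sqrt{-2150 + \frac{13}{2}} = \sqrt{- \frac{4287}{2}} = \frac{i \sqrt{8574}}{2}$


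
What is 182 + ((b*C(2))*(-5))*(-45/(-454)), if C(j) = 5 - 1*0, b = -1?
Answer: 83753/454 ≈ 184.48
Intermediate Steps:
C(j) = 5 (C(j) = 5 + 0 = 5)
182 + ((b*C(2))*(-5))*(-45/(-454)) = 182 + (-1*5*(-5))*(-45/(-454)) = 182 + (-5*(-5))*(-45*(-1/454)) = 182 + 25*(45/454) = 182 + 1125/454 = 83753/454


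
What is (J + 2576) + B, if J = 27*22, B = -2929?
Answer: 241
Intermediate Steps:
J = 594
(J + 2576) + B = (594 + 2576) - 2929 = 3170 - 2929 = 241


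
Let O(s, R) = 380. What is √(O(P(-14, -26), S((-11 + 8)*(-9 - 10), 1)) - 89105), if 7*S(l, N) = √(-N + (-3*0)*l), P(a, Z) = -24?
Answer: 65*I*√21 ≈ 297.87*I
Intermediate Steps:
S(l, N) = √(-N)/7 (S(l, N) = √(-N + (-3*0)*l)/7 = √(-N + 0*l)/7 = √(-N + 0)/7 = √(-N)/7)
√(O(P(-14, -26), S((-11 + 8)*(-9 - 10), 1)) - 89105) = √(380 - 89105) = √(-88725) = 65*I*√21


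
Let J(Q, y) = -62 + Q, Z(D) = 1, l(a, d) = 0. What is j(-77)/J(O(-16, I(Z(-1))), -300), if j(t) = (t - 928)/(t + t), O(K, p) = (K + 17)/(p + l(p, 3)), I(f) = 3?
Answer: -603/5698 ≈ -0.10583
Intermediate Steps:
O(K, p) = (17 + K)/p (O(K, p) = (K + 17)/(p + 0) = (17 + K)/p)
j(t) = (-928 + t)/(2*t) (j(t) = (-928 + t)/((2*t)) = (-928 + t)*(1/(2*t)) = (-928 + t)/(2*t))
j(-77)/J(O(-16, I(Z(-1))), -300) = ((½)*(-928 - 77)/(-77))/(-62 + (17 - 16)/3) = ((½)*(-1/77)*(-1005))/(-62 + (⅓)*1) = 1005/(154*(-62 + ⅓)) = 1005/(154*(-185/3)) = (1005/154)*(-3/185) = -603/5698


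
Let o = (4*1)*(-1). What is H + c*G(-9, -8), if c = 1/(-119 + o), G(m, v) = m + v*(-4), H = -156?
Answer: -19211/123 ≈ -156.19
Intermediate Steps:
o = -4 (o = 4*(-1) = -4)
G(m, v) = m - 4*v
c = -1/123 (c = 1/(-119 - 4) = 1/(-123) = -1/123 ≈ -0.0081301)
H + c*G(-9, -8) = -156 - (-9 - 4*(-8))/123 = -156 - (-9 + 32)/123 = -156 - 1/123*23 = -156 - 23/123 = -19211/123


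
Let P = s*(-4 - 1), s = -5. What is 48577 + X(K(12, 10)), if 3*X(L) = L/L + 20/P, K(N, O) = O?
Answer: 242888/5 ≈ 48578.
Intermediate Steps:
P = 25 (P = -5*(-4 - 1) = -5*(-5) = 25)
X(L) = ⅗ (X(L) = (L/L + 20/25)/3 = (1 + 20*(1/25))/3 = (1 + ⅘)/3 = (⅓)*(9/5) = ⅗)
48577 + X(K(12, 10)) = 48577 + ⅗ = 242888/5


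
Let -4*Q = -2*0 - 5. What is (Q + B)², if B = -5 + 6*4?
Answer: 6561/16 ≈ 410.06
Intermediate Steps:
Q = 5/4 (Q = -(-2*0 - 5)/4 = -(0 - 5)/4 = -¼*(-5) = 5/4 ≈ 1.2500)
B = 19 (B = -5 + 24 = 19)
(Q + B)² = (5/4 + 19)² = (81/4)² = 6561/16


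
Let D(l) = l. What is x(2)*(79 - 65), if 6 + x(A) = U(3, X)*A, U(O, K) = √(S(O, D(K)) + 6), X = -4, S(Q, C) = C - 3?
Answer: -84 + 28*I ≈ -84.0 + 28.0*I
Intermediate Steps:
S(Q, C) = -3 + C
U(O, K) = √(3 + K) (U(O, K) = √((-3 + K) + 6) = √(3 + K))
x(A) = -6 + I*A (x(A) = -6 + √(3 - 4)*A = -6 + √(-1)*A = -6 + I*A)
x(2)*(79 - 65) = (-6 + I*2)*(79 - 65) = (-6 + 2*I)*14 = -84 + 28*I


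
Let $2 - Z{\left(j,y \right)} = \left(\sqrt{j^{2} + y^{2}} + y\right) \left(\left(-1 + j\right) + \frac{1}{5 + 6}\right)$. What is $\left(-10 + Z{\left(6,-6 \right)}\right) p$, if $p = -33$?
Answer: $-744 + 1008 \sqrt{2} \approx 681.53$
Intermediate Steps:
$Z{\left(j,y \right)} = 2 - \left(- \frac{10}{11} + j\right) \left(y + \sqrt{j^{2} + y^{2}}\right)$ ($Z{\left(j,y \right)} = 2 - \left(\sqrt{j^{2} + y^{2}} + y\right) \left(\left(-1 + j\right) + \frac{1}{5 + 6}\right) = 2 - \left(y + \sqrt{j^{2} + y^{2}}\right) \left(\left(-1 + j\right) + \frac{1}{11}\right) = 2 - \left(y + \sqrt{j^{2} + y^{2}}\right) \left(- \frac{10}{11} + j\right) = 2 - \left(- \frac{10}{11} + j\right) \left(y + \sqrt{j^{2} + y^{2}}\right)$)
$\left(-10 + Z{\left(6,-6 \right)}\right) p = \left(-10 + \left(2 + \frac{10}{11} \left(-6\right) + \frac{10 \sqrt{6^{2} + \left(-6\right)^{2}}}{11} - 6 \left(-6\right) - 6 \sqrt{6^{2} + \left(-6\right)^{2}}\right)\right) \left(-33\right) = \left(-10 + \left(2 - \frac{60}{11} + \frac{10 \sqrt{36 + 36}}{11} + 36 - 6 \sqrt{36 + 36}\right)\right) \left(-33\right) = \left(-10 + \left(2 - \frac{60}{11} + \frac{10 \sqrt{72}}{11} + 36 - 6 \sqrt{72}\right)\right) \left(-33\right) = \left(-10 + \left(2 - \frac{60}{11} + \frac{10 \cdot 6 \sqrt{2}}{11} + 36 - 6 \cdot 6 \sqrt{2}\right)\right) \left(-33\right) = \left(-10 + \left(2 - \frac{60}{11} + \frac{60 \sqrt{2}}{11} + 36 - 36 \sqrt{2}\right)\right) \left(-33\right) = \left(-10 + \left(\frac{358}{11} - \frac{336 \sqrt{2}}{11}\right)\right) \left(-33\right) = \left(\frac{248}{11} - \frac{336 \sqrt{2}}{11}\right) \left(-33\right) = -744 + 1008 \sqrt{2}$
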